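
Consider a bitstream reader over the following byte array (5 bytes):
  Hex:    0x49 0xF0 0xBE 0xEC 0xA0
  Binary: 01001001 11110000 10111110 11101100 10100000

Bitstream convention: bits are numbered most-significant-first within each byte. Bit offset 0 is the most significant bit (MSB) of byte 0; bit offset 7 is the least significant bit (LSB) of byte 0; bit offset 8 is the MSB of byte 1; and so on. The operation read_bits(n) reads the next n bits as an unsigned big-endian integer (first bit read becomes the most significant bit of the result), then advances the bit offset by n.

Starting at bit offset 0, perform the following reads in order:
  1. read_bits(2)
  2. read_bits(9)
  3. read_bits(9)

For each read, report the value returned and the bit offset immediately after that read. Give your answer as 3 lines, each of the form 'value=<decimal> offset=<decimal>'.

Read 1: bits[0:2] width=2 -> value=1 (bin 01); offset now 2 = byte 0 bit 2; 38 bits remain
Read 2: bits[2:11] width=9 -> value=79 (bin 001001111); offset now 11 = byte 1 bit 3; 29 bits remain
Read 3: bits[11:20] width=9 -> value=267 (bin 100001011); offset now 20 = byte 2 bit 4; 20 bits remain

Answer: value=1 offset=2
value=79 offset=11
value=267 offset=20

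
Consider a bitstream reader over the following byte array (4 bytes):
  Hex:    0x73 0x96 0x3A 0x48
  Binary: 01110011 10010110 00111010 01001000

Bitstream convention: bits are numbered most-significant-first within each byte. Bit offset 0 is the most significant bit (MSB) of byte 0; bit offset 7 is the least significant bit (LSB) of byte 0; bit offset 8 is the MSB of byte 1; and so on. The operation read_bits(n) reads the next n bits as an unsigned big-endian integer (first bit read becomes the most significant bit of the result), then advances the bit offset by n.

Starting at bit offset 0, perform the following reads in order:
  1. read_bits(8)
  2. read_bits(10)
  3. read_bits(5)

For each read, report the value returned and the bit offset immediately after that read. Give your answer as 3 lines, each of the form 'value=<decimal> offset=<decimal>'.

Read 1: bits[0:8] width=8 -> value=115 (bin 01110011); offset now 8 = byte 1 bit 0; 24 bits remain
Read 2: bits[8:18] width=10 -> value=600 (bin 1001011000); offset now 18 = byte 2 bit 2; 14 bits remain
Read 3: bits[18:23] width=5 -> value=29 (bin 11101); offset now 23 = byte 2 bit 7; 9 bits remain

Answer: value=115 offset=8
value=600 offset=18
value=29 offset=23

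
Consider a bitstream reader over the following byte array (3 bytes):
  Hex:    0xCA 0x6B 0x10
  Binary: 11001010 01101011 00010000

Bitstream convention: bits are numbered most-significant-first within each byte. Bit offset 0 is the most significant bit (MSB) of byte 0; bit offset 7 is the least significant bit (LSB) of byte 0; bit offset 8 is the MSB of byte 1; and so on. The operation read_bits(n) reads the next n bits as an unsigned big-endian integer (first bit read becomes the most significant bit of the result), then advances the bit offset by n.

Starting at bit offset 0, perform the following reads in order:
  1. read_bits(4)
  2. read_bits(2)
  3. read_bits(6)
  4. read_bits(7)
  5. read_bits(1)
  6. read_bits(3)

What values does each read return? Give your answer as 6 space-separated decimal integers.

Answer: 12 2 38 88 1 0

Derivation:
Read 1: bits[0:4] width=4 -> value=12 (bin 1100); offset now 4 = byte 0 bit 4; 20 bits remain
Read 2: bits[4:6] width=2 -> value=2 (bin 10); offset now 6 = byte 0 bit 6; 18 bits remain
Read 3: bits[6:12] width=6 -> value=38 (bin 100110); offset now 12 = byte 1 bit 4; 12 bits remain
Read 4: bits[12:19] width=7 -> value=88 (bin 1011000); offset now 19 = byte 2 bit 3; 5 bits remain
Read 5: bits[19:20] width=1 -> value=1 (bin 1); offset now 20 = byte 2 bit 4; 4 bits remain
Read 6: bits[20:23] width=3 -> value=0 (bin 000); offset now 23 = byte 2 bit 7; 1 bits remain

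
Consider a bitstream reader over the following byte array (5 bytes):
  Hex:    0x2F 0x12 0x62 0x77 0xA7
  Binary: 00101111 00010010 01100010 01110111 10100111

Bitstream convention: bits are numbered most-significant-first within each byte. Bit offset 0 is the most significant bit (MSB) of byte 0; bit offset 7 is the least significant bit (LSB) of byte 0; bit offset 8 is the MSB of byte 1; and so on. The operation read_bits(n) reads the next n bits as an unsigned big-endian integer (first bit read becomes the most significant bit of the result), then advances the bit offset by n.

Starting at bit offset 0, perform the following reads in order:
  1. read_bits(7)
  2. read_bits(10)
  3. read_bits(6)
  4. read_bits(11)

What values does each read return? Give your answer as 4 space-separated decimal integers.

Read 1: bits[0:7] width=7 -> value=23 (bin 0010111); offset now 7 = byte 0 bit 7; 33 bits remain
Read 2: bits[7:17] width=10 -> value=548 (bin 1000100100); offset now 17 = byte 2 bit 1; 23 bits remain
Read 3: bits[17:23] width=6 -> value=49 (bin 110001); offset now 23 = byte 2 bit 7; 17 bits remain
Read 4: bits[23:34] width=11 -> value=478 (bin 00111011110); offset now 34 = byte 4 bit 2; 6 bits remain

Answer: 23 548 49 478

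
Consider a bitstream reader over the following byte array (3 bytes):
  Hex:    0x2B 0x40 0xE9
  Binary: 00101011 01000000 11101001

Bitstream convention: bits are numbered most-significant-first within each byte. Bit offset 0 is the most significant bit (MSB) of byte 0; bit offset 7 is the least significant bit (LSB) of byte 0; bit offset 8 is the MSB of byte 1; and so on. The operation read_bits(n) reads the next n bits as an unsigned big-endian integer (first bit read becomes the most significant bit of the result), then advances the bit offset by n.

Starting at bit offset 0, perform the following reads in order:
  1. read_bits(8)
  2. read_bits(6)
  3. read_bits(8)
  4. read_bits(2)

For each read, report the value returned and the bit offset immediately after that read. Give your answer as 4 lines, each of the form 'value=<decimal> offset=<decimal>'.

Answer: value=43 offset=8
value=16 offset=14
value=58 offset=22
value=1 offset=24

Derivation:
Read 1: bits[0:8] width=8 -> value=43 (bin 00101011); offset now 8 = byte 1 bit 0; 16 bits remain
Read 2: bits[8:14] width=6 -> value=16 (bin 010000); offset now 14 = byte 1 bit 6; 10 bits remain
Read 3: bits[14:22] width=8 -> value=58 (bin 00111010); offset now 22 = byte 2 bit 6; 2 bits remain
Read 4: bits[22:24] width=2 -> value=1 (bin 01); offset now 24 = byte 3 bit 0; 0 bits remain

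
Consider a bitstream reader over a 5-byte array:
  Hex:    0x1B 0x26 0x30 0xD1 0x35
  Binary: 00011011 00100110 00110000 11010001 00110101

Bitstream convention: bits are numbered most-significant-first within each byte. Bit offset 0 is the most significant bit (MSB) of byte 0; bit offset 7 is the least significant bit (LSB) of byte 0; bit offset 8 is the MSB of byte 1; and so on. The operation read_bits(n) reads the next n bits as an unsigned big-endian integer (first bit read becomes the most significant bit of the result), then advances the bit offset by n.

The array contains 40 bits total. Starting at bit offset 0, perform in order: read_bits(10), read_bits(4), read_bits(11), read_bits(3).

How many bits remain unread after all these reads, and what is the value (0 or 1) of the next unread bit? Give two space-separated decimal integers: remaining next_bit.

Answer: 12 0

Derivation:
Read 1: bits[0:10] width=10 -> value=108 (bin 0001101100); offset now 10 = byte 1 bit 2; 30 bits remain
Read 2: bits[10:14] width=4 -> value=9 (bin 1001); offset now 14 = byte 1 bit 6; 26 bits remain
Read 3: bits[14:25] width=11 -> value=1121 (bin 10001100001); offset now 25 = byte 3 bit 1; 15 bits remain
Read 4: bits[25:28] width=3 -> value=5 (bin 101); offset now 28 = byte 3 bit 4; 12 bits remain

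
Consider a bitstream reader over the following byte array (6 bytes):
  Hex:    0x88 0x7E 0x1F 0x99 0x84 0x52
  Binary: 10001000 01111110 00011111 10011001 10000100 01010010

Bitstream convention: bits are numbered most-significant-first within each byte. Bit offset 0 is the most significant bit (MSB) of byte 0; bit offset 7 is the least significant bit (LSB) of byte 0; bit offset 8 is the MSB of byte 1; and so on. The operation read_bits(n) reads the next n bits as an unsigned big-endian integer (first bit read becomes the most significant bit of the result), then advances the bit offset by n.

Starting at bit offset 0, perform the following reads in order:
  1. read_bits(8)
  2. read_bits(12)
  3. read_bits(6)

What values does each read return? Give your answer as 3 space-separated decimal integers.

Answer: 136 2017 62

Derivation:
Read 1: bits[0:8] width=8 -> value=136 (bin 10001000); offset now 8 = byte 1 bit 0; 40 bits remain
Read 2: bits[8:20] width=12 -> value=2017 (bin 011111100001); offset now 20 = byte 2 bit 4; 28 bits remain
Read 3: bits[20:26] width=6 -> value=62 (bin 111110); offset now 26 = byte 3 bit 2; 22 bits remain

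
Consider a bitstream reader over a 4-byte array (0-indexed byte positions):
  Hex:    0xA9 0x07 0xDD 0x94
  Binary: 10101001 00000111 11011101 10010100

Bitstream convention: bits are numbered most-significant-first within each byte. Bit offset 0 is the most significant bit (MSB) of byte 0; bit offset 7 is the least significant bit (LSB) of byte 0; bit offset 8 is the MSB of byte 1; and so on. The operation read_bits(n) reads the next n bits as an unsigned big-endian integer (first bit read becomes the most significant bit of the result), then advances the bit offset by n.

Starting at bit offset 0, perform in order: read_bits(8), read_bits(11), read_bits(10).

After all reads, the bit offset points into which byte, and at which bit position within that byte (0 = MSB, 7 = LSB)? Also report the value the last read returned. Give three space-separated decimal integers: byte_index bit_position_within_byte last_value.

Read 1: bits[0:8] width=8 -> value=169 (bin 10101001); offset now 8 = byte 1 bit 0; 24 bits remain
Read 2: bits[8:19] width=11 -> value=62 (bin 00000111110); offset now 19 = byte 2 bit 3; 13 bits remain
Read 3: bits[19:29] width=10 -> value=946 (bin 1110110010); offset now 29 = byte 3 bit 5; 3 bits remain

Answer: 3 5 946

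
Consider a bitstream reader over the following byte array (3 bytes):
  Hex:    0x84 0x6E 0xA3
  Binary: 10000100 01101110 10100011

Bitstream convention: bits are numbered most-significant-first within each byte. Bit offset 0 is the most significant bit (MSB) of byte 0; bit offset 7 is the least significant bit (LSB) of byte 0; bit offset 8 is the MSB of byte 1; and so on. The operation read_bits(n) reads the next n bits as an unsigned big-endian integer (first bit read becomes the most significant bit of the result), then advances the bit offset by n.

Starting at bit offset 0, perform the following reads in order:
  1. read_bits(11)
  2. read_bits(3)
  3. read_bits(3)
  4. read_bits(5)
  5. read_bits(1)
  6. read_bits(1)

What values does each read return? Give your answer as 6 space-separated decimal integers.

Read 1: bits[0:11] width=11 -> value=1059 (bin 10000100011); offset now 11 = byte 1 bit 3; 13 bits remain
Read 2: bits[11:14] width=3 -> value=3 (bin 011); offset now 14 = byte 1 bit 6; 10 bits remain
Read 3: bits[14:17] width=3 -> value=5 (bin 101); offset now 17 = byte 2 bit 1; 7 bits remain
Read 4: bits[17:22] width=5 -> value=8 (bin 01000); offset now 22 = byte 2 bit 6; 2 bits remain
Read 5: bits[22:23] width=1 -> value=1 (bin 1); offset now 23 = byte 2 bit 7; 1 bits remain
Read 6: bits[23:24] width=1 -> value=1 (bin 1); offset now 24 = byte 3 bit 0; 0 bits remain

Answer: 1059 3 5 8 1 1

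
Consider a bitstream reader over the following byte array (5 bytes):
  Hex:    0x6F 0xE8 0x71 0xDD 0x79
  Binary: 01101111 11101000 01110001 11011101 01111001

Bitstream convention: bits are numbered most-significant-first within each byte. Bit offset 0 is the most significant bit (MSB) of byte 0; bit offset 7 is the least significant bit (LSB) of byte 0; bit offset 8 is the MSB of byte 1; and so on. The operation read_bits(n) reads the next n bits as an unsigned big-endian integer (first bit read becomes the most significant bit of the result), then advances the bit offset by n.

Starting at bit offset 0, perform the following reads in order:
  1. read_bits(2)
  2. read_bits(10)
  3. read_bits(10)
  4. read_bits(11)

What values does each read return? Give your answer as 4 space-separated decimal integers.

Answer: 1 766 540 954

Derivation:
Read 1: bits[0:2] width=2 -> value=1 (bin 01); offset now 2 = byte 0 bit 2; 38 bits remain
Read 2: bits[2:12] width=10 -> value=766 (bin 1011111110); offset now 12 = byte 1 bit 4; 28 bits remain
Read 3: bits[12:22] width=10 -> value=540 (bin 1000011100); offset now 22 = byte 2 bit 6; 18 bits remain
Read 4: bits[22:33] width=11 -> value=954 (bin 01110111010); offset now 33 = byte 4 bit 1; 7 bits remain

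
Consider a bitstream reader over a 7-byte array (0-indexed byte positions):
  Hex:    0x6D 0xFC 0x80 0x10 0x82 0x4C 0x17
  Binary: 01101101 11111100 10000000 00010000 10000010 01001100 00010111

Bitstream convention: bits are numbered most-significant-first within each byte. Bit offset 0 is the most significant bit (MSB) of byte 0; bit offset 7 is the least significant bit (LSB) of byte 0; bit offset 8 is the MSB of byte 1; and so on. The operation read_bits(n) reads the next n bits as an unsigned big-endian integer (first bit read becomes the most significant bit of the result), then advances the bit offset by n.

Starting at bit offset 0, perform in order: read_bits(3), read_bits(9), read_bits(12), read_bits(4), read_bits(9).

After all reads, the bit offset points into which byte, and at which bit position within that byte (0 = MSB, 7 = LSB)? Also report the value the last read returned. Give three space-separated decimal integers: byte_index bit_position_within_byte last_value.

Answer: 4 5 16

Derivation:
Read 1: bits[0:3] width=3 -> value=3 (bin 011); offset now 3 = byte 0 bit 3; 53 bits remain
Read 2: bits[3:12] width=9 -> value=223 (bin 011011111); offset now 12 = byte 1 bit 4; 44 bits remain
Read 3: bits[12:24] width=12 -> value=3200 (bin 110010000000); offset now 24 = byte 3 bit 0; 32 bits remain
Read 4: bits[24:28] width=4 -> value=1 (bin 0001); offset now 28 = byte 3 bit 4; 28 bits remain
Read 5: bits[28:37] width=9 -> value=16 (bin 000010000); offset now 37 = byte 4 bit 5; 19 bits remain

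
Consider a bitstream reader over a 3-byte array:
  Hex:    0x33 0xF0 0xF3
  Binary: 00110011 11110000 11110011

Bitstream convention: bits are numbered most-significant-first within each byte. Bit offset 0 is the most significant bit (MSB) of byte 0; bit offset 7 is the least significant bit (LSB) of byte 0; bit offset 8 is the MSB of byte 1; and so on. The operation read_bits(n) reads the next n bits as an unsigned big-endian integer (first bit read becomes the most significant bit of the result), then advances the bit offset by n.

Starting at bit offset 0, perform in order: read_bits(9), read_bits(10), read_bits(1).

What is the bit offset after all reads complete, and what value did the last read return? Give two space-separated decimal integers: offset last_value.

Answer: 20 1

Derivation:
Read 1: bits[0:9] width=9 -> value=103 (bin 001100111); offset now 9 = byte 1 bit 1; 15 bits remain
Read 2: bits[9:19] width=10 -> value=903 (bin 1110000111); offset now 19 = byte 2 bit 3; 5 bits remain
Read 3: bits[19:20] width=1 -> value=1 (bin 1); offset now 20 = byte 2 bit 4; 4 bits remain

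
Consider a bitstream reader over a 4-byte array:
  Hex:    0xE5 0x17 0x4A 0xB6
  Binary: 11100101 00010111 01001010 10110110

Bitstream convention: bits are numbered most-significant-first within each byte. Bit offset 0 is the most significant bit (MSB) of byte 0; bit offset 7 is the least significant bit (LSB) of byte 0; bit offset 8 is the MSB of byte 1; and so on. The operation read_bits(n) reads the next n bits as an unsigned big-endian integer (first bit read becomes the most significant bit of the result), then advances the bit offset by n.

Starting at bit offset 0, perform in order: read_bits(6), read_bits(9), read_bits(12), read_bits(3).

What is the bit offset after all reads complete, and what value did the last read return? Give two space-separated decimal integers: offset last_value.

Answer: 30 5

Derivation:
Read 1: bits[0:6] width=6 -> value=57 (bin 111001); offset now 6 = byte 0 bit 6; 26 bits remain
Read 2: bits[6:15] width=9 -> value=139 (bin 010001011); offset now 15 = byte 1 bit 7; 17 bits remain
Read 3: bits[15:27] width=12 -> value=2645 (bin 101001010101); offset now 27 = byte 3 bit 3; 5 bits remain
Read 4: bits[27:30] width=3 -> value=5 (bin 101); offset now 30 = byte 3 bit 6; 2 bits remain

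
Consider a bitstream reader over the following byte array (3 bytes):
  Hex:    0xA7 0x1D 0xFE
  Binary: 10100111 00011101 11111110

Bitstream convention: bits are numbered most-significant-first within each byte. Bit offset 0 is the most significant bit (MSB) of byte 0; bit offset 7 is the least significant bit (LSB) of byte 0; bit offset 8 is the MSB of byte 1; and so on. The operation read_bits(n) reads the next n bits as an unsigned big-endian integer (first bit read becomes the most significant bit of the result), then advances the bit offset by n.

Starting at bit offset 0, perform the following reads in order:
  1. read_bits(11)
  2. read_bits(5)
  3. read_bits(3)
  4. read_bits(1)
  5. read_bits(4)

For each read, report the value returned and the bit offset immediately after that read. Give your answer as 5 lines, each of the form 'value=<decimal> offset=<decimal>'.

Answer: value=1336 offset=11
value=29 offset=16
value=7 offset=19
value=1 offset=20
value=14 offset=24

Derivation:
Read 1: bits[0:11] width=11 -> value=1336 (bin 10100111000); offset now 11 = byte 1 bit 3; 13 bits remain
Read 2: bits[11:16] width=5 -> value=29 (bin 11101); offset now 16 = byte 2 bit 0; 8 bits remain
Read 3: bits[16:19] width=3 -> value=7 (bin 111); offset now 19 = byte 2 bit 3; 5 bits remain
Read 4: bits[19:20] width=1 -> value=1 (bin 1); offset now 20 = byte 2 bit 4; 4 bits remain
Read 5: bits[20:24] width=4 -> value=14 (bin 1110); offset now 24 = byte 3 bit 0; 0 bits remain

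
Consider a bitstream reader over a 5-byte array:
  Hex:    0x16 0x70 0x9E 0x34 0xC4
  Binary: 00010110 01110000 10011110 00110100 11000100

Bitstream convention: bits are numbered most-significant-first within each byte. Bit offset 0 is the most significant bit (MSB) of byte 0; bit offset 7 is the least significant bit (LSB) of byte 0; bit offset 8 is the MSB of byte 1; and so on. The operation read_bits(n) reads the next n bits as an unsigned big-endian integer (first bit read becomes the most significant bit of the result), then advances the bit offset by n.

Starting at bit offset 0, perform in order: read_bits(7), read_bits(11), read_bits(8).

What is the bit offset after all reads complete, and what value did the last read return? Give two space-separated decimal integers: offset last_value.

Read 1: bits[0:7] width=7 -> value=11 (bin 0001011); offset now 7 = byte 0 bit 7; 33 bits remain
Read 2: bits[7:18] width=11 -> value=450 (bin 00111000010); offset now 18 = byte 2 bit 2; 22 bits remain
Read 3: bits[18:26] width=8 -> value=120 (bin 01111000); offset now 26 = byte 3 bit 2; 14 bits remain

Answer: 26 120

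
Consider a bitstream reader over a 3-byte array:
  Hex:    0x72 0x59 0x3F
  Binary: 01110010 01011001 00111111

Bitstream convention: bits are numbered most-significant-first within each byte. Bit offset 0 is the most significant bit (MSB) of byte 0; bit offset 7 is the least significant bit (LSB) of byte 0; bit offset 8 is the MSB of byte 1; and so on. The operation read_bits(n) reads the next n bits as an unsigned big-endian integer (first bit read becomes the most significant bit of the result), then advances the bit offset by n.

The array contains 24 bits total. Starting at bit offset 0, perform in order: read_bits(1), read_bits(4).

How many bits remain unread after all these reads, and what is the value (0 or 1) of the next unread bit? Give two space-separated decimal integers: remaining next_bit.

Answer: 19 0

Derivation:
Read 1: bits[0:1] width=1 -> value=0 (bin 0); offset now 1 = byte 0 bit 1; 23 bits remain
Read 2: bits[1:5] width=4 -> value=14 (bin 1110); offset now 5 = byte 0 bit 5; 19 bits remain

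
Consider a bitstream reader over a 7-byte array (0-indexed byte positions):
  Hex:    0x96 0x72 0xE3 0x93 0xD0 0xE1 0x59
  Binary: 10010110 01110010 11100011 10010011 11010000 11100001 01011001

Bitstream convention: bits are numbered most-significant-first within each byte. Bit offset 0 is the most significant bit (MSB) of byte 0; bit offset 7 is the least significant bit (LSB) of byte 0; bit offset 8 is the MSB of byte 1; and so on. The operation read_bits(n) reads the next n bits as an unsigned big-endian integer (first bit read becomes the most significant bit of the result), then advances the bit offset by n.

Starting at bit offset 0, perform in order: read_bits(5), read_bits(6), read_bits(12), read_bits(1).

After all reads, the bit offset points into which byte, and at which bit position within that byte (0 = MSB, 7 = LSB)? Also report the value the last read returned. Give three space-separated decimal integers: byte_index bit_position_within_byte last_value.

Answer: 3 0 1

Derivation:
Read 1: bits[0:5] width=5 -> value=18 (bin 10010); offset now 5 = byte 0 bit 5; 51 bits remain
Read 2: bits[5:11] width=6 -> value=51 (bin 110011); offset now 11 = byte 1 bit 3; 45 bits remain
Read 3: bits[11:23] width=12 -> value=2417 (bin 100101110001); offset now 23 = byte 2 bit 7; 33 bits remain
Read 4: bits[23:24] width=1 -> value=1 (bin 1); offset now 24 = byte 3 bit 0; 32 bits remain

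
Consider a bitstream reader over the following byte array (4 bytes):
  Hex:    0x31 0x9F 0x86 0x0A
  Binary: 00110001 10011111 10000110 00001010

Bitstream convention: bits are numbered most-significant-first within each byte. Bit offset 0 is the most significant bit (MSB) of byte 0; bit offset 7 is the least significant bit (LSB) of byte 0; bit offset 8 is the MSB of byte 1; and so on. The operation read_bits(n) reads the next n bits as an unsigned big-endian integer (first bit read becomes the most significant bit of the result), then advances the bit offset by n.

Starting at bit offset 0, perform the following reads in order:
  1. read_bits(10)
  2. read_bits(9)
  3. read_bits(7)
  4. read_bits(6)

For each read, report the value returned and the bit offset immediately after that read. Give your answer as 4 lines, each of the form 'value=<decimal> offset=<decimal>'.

Read 1: bits[0:10] width=10 -> value=198 (bin 0011000110); offset now 10 = byte 1 bit 2; 22 bits remain
Read 2: bits[10:19] width=9 -> value=252 (bin 011111100); offset now 19 = byte 2 bit 3; 13 bits remain
Read 3: bits[19:26] width=7 -> value=24 (bin 0011000); offset now 26 = byte 3 bit 2; 6 bits remain
Read 4: bits[26:32] width=6 -> value=10 (bin 001010); offset now 32 = byte 4 bit 0; 0 bits remain

Answer: value=198 offset=10
value=252 offset=19
value=24 offset=26
value=10 offset=32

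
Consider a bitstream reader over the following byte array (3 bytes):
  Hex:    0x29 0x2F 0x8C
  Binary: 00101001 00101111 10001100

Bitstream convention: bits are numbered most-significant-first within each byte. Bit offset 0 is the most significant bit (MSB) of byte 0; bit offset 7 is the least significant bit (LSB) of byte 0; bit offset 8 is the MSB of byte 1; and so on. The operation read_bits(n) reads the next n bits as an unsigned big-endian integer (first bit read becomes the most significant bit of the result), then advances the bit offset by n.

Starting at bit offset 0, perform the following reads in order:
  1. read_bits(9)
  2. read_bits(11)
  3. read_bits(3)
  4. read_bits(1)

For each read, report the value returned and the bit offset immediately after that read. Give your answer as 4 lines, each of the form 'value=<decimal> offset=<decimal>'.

Answer: value=82 offset=9
value=760 offset=20
value=6 offset=23
value=0 offset=24

Derivation:
Read 1: bits[0:9] width=9 -> value=82 (bin 001010010); offset now 9 = byte 1 bit 1; 15 bits remain
Read 2: bits[9:20] width=11 -> value=760 (bin 01011111000); offset now 20 = byte 2 bit 4; 4 bits remain
Read 3: bits[20:23] width=3 -> value=6 (bin 110); offset now 23 = byte 2 bit 7; 1 bits remain
Read 4: bits[23:24] width=1 -> value=0 (bin 0); offset now 24 = byte 3 bit 0; 0 bits remain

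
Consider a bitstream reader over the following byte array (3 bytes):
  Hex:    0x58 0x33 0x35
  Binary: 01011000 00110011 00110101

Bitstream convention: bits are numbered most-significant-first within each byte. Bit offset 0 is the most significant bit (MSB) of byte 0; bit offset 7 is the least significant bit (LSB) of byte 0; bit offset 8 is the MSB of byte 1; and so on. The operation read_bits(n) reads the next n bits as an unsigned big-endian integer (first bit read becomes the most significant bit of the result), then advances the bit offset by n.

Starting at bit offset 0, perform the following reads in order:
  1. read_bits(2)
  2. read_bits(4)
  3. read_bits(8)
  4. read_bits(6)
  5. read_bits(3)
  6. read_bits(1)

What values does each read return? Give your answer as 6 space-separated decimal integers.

Answer: 1 6 12 51 2 1

Derivation:
Read 1: bits[0:2] width=2 -> value=1 (bin 01); offset now 2 = byte 0 bit 2; 22 bits remain
Read 2: bits[2:6] width=4 -> value=6 (bin 0110); offset now 6 = byte 0 bit 6; 18 bits remain
Read 3: bits[6:14] width=8 -> value=12 (bin 00001100); offset now 14 = byte 1 bit 6; 10 bits remain
Read 4: bits[14:20] width=6 -> value=51 (bin 110011); offset now 20 = byte 2 bit 4; 4 bits remain
Read 5: bits[20:23] width=3 -> value=2 (bin 010); offset now 23 = byte 2 bit 7; 1 bits remain
Read 6: bits[23:24] width=1 -> value=1 (bin 1); offset now 24 = byte 3 bit 0; 0 bits remain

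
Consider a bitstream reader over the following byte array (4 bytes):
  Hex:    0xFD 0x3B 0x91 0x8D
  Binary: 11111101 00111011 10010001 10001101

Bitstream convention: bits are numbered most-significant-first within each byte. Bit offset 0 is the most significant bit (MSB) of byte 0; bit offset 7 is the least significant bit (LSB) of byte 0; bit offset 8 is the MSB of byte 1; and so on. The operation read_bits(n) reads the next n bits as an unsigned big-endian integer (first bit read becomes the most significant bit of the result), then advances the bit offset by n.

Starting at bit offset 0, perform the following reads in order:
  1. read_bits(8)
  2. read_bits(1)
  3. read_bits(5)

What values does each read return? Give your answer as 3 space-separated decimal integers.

Read 1: bits[0:8] width=8 -> value=253 (bin 11111101); offset now 8 = byte 1 bit 0; 24 bits remain
Read 2: bits[8:9] width=1 -> value=0 (bin 0); offset now 9 = byte 1 bit 1; 23 bits remain
Read 3: bits[9:14] width=5 -> value=14 (bin 01110); offset now 14 = byte 1 bit 6; 18 bits remain

Answer: 253 0 14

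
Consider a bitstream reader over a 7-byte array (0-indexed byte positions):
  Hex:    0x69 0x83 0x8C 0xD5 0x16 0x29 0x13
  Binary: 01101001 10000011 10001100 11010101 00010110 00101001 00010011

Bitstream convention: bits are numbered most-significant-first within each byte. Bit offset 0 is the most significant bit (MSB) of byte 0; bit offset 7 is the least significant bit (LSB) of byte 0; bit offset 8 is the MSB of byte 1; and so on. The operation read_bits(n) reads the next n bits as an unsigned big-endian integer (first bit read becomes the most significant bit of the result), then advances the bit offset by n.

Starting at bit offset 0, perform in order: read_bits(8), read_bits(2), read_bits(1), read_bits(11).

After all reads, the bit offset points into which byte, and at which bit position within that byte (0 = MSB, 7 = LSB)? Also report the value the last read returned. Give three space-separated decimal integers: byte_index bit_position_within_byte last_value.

Read 1: bits[0:8] width=8 -> value=105 (bin 01101001); offset now 8 = byte 1 bit 0; 48 bits remain
Read 2: bits[8:10] width=2 -> value=2 (bin 10); offset now 10 = byte 1 bit 2; 46 bits remain
Read 3: bits[10:11] width=1 -> value=0 (bin 0); offset now 11 = byte 1 bit 3; 45 bits remain
Read 4: bits[11:22] width=11 -> value=227 (bin 00011100011); offset now 22 = byte 2 bit 6; 34 bits remain

Answer: 2 6 227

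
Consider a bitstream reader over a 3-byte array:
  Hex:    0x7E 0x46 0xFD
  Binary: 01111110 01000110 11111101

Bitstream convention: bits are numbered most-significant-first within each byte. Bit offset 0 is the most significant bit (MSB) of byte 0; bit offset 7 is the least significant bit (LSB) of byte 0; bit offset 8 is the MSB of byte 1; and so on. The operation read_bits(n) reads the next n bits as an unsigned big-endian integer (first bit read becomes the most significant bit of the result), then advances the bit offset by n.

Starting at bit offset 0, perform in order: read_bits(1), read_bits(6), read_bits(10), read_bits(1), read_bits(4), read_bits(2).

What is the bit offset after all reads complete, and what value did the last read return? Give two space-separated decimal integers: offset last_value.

Read 1: bits[0:1] width=1 -> value=0 (bin 0); offset now 1 = byte 0 bit 1; 23 bits remain
Read 2: bits[1:7] width=6 -> value=63 (bin 111111); offset now 7 = byte 0 bit 7; 17 bits remain
Read 3: bits[7:17] width=10 -> value=141 (bin 0010001101); offset now 17 = byte 2 bit 1; 7 bits remain
Read 4: bits[17:18] width=1 -> value=1 (bin 1); offset now 18 = byte 2 bit 2; 6 bits remain
Read 5: bits[18:22] width=4 -> value=15 (bin 1111); offset now 22 = byte 2 bit 6; 2 bits remain
Read 6: bits[22:24] width=2 -> value=1 (bin 01); offset now 24 = byte 3 bit 0; 0 bits remain

Answer: 24 1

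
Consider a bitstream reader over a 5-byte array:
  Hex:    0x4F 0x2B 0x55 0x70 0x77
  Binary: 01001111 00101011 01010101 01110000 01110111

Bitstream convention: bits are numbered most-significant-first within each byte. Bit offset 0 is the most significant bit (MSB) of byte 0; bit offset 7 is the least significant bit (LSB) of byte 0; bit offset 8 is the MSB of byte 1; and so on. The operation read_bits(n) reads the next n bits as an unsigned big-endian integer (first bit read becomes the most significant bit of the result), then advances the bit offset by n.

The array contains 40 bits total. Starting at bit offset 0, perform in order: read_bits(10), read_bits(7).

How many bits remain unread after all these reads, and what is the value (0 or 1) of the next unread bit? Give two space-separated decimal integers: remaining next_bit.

Answer: 23 1

Derivation:
Read 1: bits[0:10] width=10 -> value=316 (bin 0100111100); offset now 10 = byte 1 bit 2; 30 bits remain
Read 2: bits[10:17] width=7 -> value=86 (bin 1010110); offset now 17 = byte 2 bit 1; 23 bits remain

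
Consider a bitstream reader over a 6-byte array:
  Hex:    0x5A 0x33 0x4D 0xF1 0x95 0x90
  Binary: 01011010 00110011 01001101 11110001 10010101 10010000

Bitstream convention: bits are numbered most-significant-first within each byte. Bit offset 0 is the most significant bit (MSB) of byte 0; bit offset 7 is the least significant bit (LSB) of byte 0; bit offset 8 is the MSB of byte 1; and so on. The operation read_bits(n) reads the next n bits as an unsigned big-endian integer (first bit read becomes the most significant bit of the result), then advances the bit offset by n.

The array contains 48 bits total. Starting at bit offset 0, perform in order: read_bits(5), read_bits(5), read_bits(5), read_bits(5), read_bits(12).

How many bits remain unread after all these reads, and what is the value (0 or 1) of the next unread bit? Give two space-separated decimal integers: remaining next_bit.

Answer: 16 1

Derivation:
Read 1: bits[0:5] width=5 -> value=11 (bin 01011); offset now 5 = byte 0 bit 5; 43 bits remain
Read 2: bits[5:10] width=5 -> value=8 (bin 01000); offset now 10 = byte 1 bit 2; 38 bits remain
Read 3: bits[10:15] width=5 -> value=25 (bin 11001); offset now 15 = byte 1 bit 7; 33 bits remain
Read 4: bits[15:20] width=5 -> value=20 (bin 10100); offset now 20 = byte 2 bit 4; 28 bits remain
Read 5: bits[20:32] width=12 -> value=3569 (bin 110111110001); offset now 32 = byte 4 bit 0; 16 bits remain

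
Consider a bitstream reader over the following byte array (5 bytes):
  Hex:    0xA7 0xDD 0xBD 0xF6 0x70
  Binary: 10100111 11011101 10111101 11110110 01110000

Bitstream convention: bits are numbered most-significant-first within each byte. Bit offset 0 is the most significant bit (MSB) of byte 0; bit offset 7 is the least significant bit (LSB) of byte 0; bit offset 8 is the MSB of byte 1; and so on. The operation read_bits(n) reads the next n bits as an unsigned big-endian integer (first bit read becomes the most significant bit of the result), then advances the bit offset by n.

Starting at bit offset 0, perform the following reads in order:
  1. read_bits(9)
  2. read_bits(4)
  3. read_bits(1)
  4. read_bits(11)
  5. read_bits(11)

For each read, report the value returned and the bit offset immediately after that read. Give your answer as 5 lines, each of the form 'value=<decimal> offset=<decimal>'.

Answer: value=335 offset=9
value=11 offset=13
value=1 offset=14
value=891 offset=25
value=1895 offset=36

Derivation:
Read 1: bits[0:9] width=9 -> value=335 (bin 101001111); offset now 9 = byte 1 bit 1; 31 bits remain
Read 2: bits[9:13] width=4 -> value=11 (bin 1011); offset now 13 = byte 1 bit 5; 27 bits remain
Read 3: bits[13:14] width=1 -> value=1 (bin 1); offset now 14 = byte 1 bit 6; 26 bits remain
Read 4: bits[14:25] width=11 -> value=891 (bin 01101111011); offset now 25 = byte 3 bit 1; 15 bits remain
Read 5: bits[25:36] width=11 -> value=1895 (bin 11101100111); offset now 36 = byte 4 bit 4; 4 bits remain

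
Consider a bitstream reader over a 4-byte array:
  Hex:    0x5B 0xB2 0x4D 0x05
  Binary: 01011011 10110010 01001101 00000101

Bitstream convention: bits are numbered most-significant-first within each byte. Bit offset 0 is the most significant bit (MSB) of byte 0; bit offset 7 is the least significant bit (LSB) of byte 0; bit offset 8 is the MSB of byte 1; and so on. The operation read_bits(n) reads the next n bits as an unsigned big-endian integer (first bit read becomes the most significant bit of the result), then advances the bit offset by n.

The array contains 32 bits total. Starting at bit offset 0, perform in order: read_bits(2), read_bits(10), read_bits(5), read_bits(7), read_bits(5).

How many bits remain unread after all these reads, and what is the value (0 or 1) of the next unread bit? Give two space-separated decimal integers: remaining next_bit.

Read 1: bits[0:2] width=2 -> value=1 (bin 01); offset now 2 = byte 0 bit 2; 30 bits remain
Read 2: bits[2:12] width=10 -> value=443 (bin 0110111011); offset now 12 = byte 1 bit 4; 20 bits remain
Read 3: bits[12:17] width=5 -> value=4 (bin 00100); offset now 17 = byte 2 bit 1; 15 bits remain
Read 4: bits[17:24] width=7 -> value=77 (bin 1001101); offset now 24 = byte 3 bit 0; 8 bits remain
Read 5: bits[24:29] width=5 -> value=0 (bin 00000); offset now 29 = byte 3 bit 5; 3 bits remain

Answer: 3 1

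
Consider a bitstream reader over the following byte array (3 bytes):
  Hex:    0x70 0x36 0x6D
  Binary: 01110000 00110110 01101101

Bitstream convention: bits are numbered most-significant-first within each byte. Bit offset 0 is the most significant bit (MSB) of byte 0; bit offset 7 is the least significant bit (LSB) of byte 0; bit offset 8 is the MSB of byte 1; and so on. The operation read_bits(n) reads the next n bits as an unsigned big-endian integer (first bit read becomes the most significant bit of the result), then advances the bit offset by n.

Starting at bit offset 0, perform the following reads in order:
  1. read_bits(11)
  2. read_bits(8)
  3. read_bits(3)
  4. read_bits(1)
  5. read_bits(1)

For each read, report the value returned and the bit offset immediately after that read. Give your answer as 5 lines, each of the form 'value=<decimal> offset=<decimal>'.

Answer: value=897 offset=11
value=179 offset=19
value=3 offset=22
value=0 offset=23
value=1 offset=24

Derivation:
Read 1: bits[0:11] width=11 -> value=897 (bin 01110000001); offset now 11 = byte 1 bit 3; 13 bits remain
Read 2: bits[11:19] width=8 -> value=179 (bin 10110011); offset now 19 = byte 2 bit 3; 5 bits remain
Read 3: bits[19:22] width=3 -> value=3 (bin 011); offset now 22 = byte 2 bit 6; 2 bits remain
Read 4: bits[22:23] width=1 -> value=0 (bin 0); offset now 23 = byte 2 bit 7; 1 bits remain
Read 5: bits[23:24] width=1 -> value=1 (bin 1); offset now 24 = byte 3 bit 0; 0 bits remain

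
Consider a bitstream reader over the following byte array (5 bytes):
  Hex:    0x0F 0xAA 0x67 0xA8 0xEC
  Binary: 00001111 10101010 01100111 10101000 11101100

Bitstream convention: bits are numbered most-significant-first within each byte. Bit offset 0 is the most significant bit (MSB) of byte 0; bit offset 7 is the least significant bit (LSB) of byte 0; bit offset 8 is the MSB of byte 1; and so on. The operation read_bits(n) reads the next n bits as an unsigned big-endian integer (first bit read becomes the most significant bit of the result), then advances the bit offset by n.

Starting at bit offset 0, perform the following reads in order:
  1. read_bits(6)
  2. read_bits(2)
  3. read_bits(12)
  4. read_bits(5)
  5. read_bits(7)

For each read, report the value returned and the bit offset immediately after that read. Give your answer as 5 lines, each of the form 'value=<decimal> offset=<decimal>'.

Answer: value=3 offset=6
value=3 offset=8
value=2726 offset=20
value=15 offset=25
value=40 offset=32

Derivation:
Read 1: bits[0:6] width=6 -> value=3 (bin 000011); offset now 6 = byte 0 bit 6; 34 bits remain
Read 2: bits[6:8] width=2 -> value=3 (bin 11); offset now 8 = byte 1 bit 0; 32 bits remain
Read 3: bits[8:20] width=12 -> value=2726 (bin 101010100110); offset now 20 = byte 2 bit 4; 20 bits remain
Read 4: bits[20:25] width=5 -> value=15 (bin 01111); offset now 25 = byte 3 bit 1; 15 bits remain
Read 5: bits[25:32] width=7 -> value=40 (bin 0101000); offset now 32 = byte 4 bit 0; 8 bits remain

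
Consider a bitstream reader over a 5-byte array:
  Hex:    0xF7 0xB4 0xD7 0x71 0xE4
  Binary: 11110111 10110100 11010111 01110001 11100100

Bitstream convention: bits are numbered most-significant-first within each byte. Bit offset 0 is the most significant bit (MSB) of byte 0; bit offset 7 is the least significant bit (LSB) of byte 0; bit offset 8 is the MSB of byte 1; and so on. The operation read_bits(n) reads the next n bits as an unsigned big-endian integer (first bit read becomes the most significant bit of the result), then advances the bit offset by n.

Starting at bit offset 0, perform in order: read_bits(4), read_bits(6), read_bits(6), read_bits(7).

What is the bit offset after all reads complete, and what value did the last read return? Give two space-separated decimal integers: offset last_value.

Read 1: bits[0:4] width=4 -> value=15 (bin 1111); offset now 4 = byte 0 bit 4; 36 bits remain
Read 2: bits[4:10] width=6 -> value=30 (bin 011110); offset now 10 = byte 1 bit 2; 30 bits remain
Read 3: bits[10:16] width=6 -> value=52 (bin 110100); offset now 16 = byte 2 bit 0; 24 bits remain
Read 4: bits[16:23] width=7 -> value=107 (bin 1101011); offset now 23 = byte 2 bit 7; 17 bits remain

Answer: 23 107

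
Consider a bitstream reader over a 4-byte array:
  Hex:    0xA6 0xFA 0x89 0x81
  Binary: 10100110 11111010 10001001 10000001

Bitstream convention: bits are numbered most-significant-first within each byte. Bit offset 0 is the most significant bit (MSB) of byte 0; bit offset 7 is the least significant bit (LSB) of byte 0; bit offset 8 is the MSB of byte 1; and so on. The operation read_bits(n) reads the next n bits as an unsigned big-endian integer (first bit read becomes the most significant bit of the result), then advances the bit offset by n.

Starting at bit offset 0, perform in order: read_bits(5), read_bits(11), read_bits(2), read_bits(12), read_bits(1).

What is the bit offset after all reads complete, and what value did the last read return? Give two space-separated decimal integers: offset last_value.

Read 1: bits[0:5] width=5 -> value=20 (bin 10100); offset now 5 = byte 0 bit 5; 27 bits remain
Read 2: bits[5:16] width=11 -> value=1786 (bin 11011111010); offset now 16 = byte 2 bit 0; 16 bits remain
Read 3: bits[16:18] width=2 -> value=2 (bin 10); offset now 18 = byte 2 bit 2; 14 bits remain
Read 4: bits[18:30] width=12 -> value=608 (bin 001001100000); offset now 30 = byte 3 bit 6; 2 bits remain
Read 5: bits[30:31] width=1 -> value=0 (bin 0); offset now 31 = byte 3 bit 7; 1 bits remain

Answer: 31 0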